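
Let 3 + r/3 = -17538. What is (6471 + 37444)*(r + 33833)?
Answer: -825162850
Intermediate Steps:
r = -52623 (r = -9 + 3*(-17538) = -9 - 52614 = -52623)
(6471 + 37444)*(r + 33833) = (6471 + 37444)*(-52623 + 33833) = 43915*(-18790) = -825162850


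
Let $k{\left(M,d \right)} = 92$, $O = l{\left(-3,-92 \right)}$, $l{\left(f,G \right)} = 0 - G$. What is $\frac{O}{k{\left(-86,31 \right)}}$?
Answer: $1$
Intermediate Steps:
$l{\left(f,G \right)} = - G$
$O = 92$ ($O = \left(-1\right) \left(-92\right) = 92$)
$\frac{O}{k{\left(-86,31 \right)}} = \frac{92}{92} = 92 \cdot \frac{1}{92} = 1$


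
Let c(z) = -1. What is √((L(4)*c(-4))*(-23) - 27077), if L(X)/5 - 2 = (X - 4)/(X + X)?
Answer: 3*I*√2983 ≈ 163.85*I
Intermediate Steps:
L(X) = 10 + 5*(-4 + X)/(2*X) (L(X) = 10 + 5*((X - 4)/(X + X)) = 10 + 5*((-4 + X)/((2*X))) = 10 + 5*((-4 + X)*(1/(2*X))) = 10 + 5*((-4 + X)/(2*X)) = 10 + 5*(-4 + X)/(2*X))
√((L(4)*c(-4))*(-23) - 27077) = √(((25/2 - 10/4)*(-1))*(-23) - 27077) = √(((25/2 - 10*¼)*(-1))*(-23) - 27077) = √(((25/2 - 5/2)*(-1))*(-23) - 27077) = √((10*(-1))*(-23) - 27077) = √(-10*(-23) - 27077) = √(230 - 27077) = √(-26847) = 3*I*√2983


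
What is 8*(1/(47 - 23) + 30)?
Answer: 721/3 ≈ 240.33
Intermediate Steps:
8*(1/(47 - 23) + 30) = 8*(1/24 + 30) = 8*(721/24) = 721/3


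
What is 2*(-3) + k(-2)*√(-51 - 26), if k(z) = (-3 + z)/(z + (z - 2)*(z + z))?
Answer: -6 - 5*I*√77/14 ≈ -6.0 - 3.1339*I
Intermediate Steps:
k(z) = (-3 + z)/(z + 2*z*(-2 + z)) (k(z) = (-3 + z)/(z + (-2 + z)*(2*z)) = (-3 + z)/(z + 2*z*(-2 + z)))
2*(-3) + k(-2)*√(-51 - 26) = 2*(-3) + ((-3 - 2)/((-2)*(-3 + 2*(-2))))*√(-51 - 26) = -6 + (-½*(-5)/(-3 - 4))*√(-77) = -6 + (-½*(-5)/(-7))*(I*√77) = -6 + (-½*(-⅐)*(-5))*(I*√77) = -6 - 5*I*√77/14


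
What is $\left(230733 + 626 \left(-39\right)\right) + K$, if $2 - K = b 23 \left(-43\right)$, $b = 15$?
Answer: $221156$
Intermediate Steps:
$K = 14837$ ($K = 2 - 15 \cdot 23 \left(-43\right) = 2 - 345 \left(-43\right) = 2 - -14835 = 2 + 14835 = 14837$)
$\left(230733 + 626 \left(-39\right)\right) + K = \left(230733 + 626 \left(-39\right)\right) + 14837 = \left(230733 - 24414\right) + 14837 = 206319 + 14837 = 221156$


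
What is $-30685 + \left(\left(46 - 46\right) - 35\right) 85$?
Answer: $-33660$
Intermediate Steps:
$-30685 + \left(\left(46 - 46\right) - 35\right) 85 = -30685 + \left(0 - 35\right) 85 = -30685 - 2975 = -33660$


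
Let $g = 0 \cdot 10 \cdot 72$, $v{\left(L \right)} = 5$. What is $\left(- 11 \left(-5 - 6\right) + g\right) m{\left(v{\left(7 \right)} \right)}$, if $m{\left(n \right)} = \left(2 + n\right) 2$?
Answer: $1694$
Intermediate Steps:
$g = 0$ ($g = 0 \cdot 72 = 0$)
$m{\left(n \right)} = 4 + 2 n$
$\left(- 11 \left(-5 - 6\right) + g\right) m{\left(v{\left(7 \right)} \right)} = \left(- 11 \left(-5 - 6\right) + 0\right) \left(4 + 2 \cdot 5\right) = \left(\left(-11\right) \left(-11\right) + 0\right) \left(4 + 10\right) = \left(121 + 0\right) 14 = 121 \cdot 14 = 1694$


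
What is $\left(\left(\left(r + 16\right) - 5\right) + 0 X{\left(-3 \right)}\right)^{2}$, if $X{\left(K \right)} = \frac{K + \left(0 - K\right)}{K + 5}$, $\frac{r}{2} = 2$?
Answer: $225$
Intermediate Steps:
$r = 4$ ($r = 2 \cdot 2 = 4$)
$X{\left(K \right)} = 0$ ($X{\left(K \right)} = \frac{K - K}{5 + K} = \frac{0}{5 + K} = 0$)
$\left(\left(\left(r + 16\right) - 5\right) + 0 X{\left(-3 \right)}\right)^{2} = \left(\left(\left(4 + 16\right) - 5\right) + 0 \cdot 0\right)^{2} = \left(\left(20 - 5\right) + 0\right)^{2} = \left(15 + 0\right)^{2} = 15^{2} = 225$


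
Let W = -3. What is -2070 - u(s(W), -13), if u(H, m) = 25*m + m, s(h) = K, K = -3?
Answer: -1732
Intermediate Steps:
s(h) = -3
u(H, m) = 26*m
-2070 - u(s(W), -13) = -2070 - 26*(-13) = -2070 - 1*(-338) = -2070 + 338 = -1732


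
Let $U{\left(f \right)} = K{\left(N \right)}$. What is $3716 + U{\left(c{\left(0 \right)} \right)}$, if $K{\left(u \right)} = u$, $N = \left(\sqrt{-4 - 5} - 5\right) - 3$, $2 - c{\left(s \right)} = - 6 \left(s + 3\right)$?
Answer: $3708 + 3 i \approx 3708.0 + 3.0 i$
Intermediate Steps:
$c{\left(s \right)} = 20 + 6 s$ ($c{\left(s \right)} = 2 - - 6 \left(s + 3\right) = 2 - - 6 \left(3 + s\right) = 2 - \left(-18 - 6 s\right) = 2 + \left(18 + 6 s\right) = 20 + 6 s$)
$N = -8 + 3 i$ ($N = \left(\sqrt{-9} - 5\right) - 3 = \left(3 i - 5\right) - 3 = \left(-5 + 3 i\right) - 3 = -8 + 3 i \approx -8.0 + 3.0 i$)
$U{\left(f \right)} = -8 + 3 i$
$3716 + U{\left(c{\left(0 \right)} \right)} = 3716 - \left(8 - 3 i\right) = 3708 + 3 i$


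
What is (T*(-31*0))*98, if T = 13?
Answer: 0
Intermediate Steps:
(T*(-31*0))*98 = (13*(-31*0))*98 = (13*0)*98 = 0*98 = 0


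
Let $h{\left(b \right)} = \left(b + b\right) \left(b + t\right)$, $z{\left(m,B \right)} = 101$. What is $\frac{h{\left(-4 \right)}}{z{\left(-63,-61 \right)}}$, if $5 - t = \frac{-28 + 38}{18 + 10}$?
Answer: $- \frac{36}{707} \approx -0.050919$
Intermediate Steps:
$t = \frac{65}{14}$ ($t = 5 - \frac{-28 + 38}{18 + 10} = 5 - \frac{10}{28} = 5 - 10 \cdot \frac{1}{28} = 5 - \frac{5}{14} = \frac{65}{14} \approx 4.6429$)
$h{\left(b \right)} = 2 b \left(\frac{65}{14} + b\right)$ ($h{\left(b \right)} = \left(b + b\right) \left(b + \frac{65}{14}\right) = 2 b \left(\frac{65}{14} + b\right)$)
$\frac{h{\left(-4 \right)}}{z{\left(-63,-61 \right)}} = \frac{\frac{1}{7} \left(-4\right) \left(65 + 14 \left(-4\right)\right)}{101} = \frac{1}{7} \left(-4\right) \left(65 - 56\right) \frac{1}{101} = \frac{1}{7} \left(-4\right) 9 \cdot \frac{1}{101} = \left(- \frac{36}{7}\right) \frac{1}{101} = - \frac{36}{707}$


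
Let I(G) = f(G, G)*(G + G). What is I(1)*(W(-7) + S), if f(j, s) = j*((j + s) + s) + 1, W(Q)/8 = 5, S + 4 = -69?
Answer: -264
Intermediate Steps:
S = -73 (S = -4 - 69 = -73)
W(Q) = 40 (W(Q) = 8*5 = 40)
f(j, s) = 1 + j*(j + 2*s) (f(j, s) = j*(j + 2*s) + 1 = 1 + j*(j + 2*s))
I(G) = 2*G*(1 + 3*G**2) (I(G) = (1 + G**2 + 2*G*G)*(G + G) = (1 + G**2 + 2*G**2)*(2*G) = (1 + 3*G**2)*(2*G) = 2*G*(1 + 3*G**2))
I(1)*(W(-7) + S) = (2*1 + 6*1**3)*(40 - 73) = (2 + 6*1)*(-33) = (2 + 6)*(-33) = 8*(-33) = -264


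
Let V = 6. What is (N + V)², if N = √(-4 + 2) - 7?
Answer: (-1 + I*√2)² ≈ -1.0 - 2.8284*I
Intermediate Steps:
N = -7 + I*√2 (N = √(-2) - 7 = I*√2 - 7 = -7 + I*√2 ≈ -7.0 + 1.4142*I)
(N + V)² = ((-7 + I*√2) + 6)² = (-1 + I*√2)²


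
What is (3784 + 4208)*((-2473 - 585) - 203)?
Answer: -26061912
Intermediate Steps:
(3784 + 4208)*((-2473 - 585) - 203) = 7992*(-3058 - 203) = 7992*(-3261) = -26061912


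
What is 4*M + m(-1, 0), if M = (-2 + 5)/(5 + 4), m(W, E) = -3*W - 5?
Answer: -⅔ ≈ -0.66667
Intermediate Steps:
m(W, E) = -5 - 3*W
M = ⅓ (M = 3/9 = 3*(⅑) = ⅓ ≈ 0.33333)
4*M + m(-1, 0) = 4*(⅓) + (-5 - 3*(-1)) = 4/3 + (-5 + 3) = 4/3 - 2 = -⅔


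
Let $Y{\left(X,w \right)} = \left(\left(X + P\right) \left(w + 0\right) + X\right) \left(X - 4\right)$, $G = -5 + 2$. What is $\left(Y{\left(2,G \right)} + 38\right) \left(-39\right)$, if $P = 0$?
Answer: $-1794$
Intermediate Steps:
$G = -3$
$Y{\left(X,w \right)} = \left(-4 + X\right) \left(X + X w\right)$ ($Y{\left(X,w \right)} = \left(\left(X + 0\right) \left(w + 0\right) + X\right) \left(X - 4\right) = \left(X w + X\right) \left(-4 + X\right) = \left(X + X w\right) \left(-4 + X\right) = \left(-4 + X\right) \left(X + X w\right)$)
$\left(Y{\left(2,G \right)} + 38\right) \left(-39\right) = \left(2 \left(-4 + 2 - -12 + 2 \left(-3\right)\right) + 38\right) \left(-39\right) = \left(2 \left(-4 + 2 + 12 - 6\right) + 38\right) \left(-39\right) = \left(2 \cdot 4 + 38\right) \left(-39\right) = \left(8 + 38\right) \left(-39\right) = 46 \left(-39\right) = -1794$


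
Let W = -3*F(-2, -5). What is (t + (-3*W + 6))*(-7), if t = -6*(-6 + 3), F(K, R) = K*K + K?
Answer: -294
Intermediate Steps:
F(K, R) = K + K**2 (F(K, R) = K**2 + K = K + K**2)
W = -6 (W = -(-6)*(1 - 2) = -(-6)*(-1) = -3*2 = -6)
t = 18 (t = -6*(-3) = 18)
(t + (-3*W + 6))*(-7) = (18 + (-3*(-6) + 6))*(-7) = (18 + (18 + 6))*(-7) = (18 + 24)*(-7) = 42*(-7) = -294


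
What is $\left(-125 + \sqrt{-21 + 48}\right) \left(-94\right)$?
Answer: $11750 - 282 \sqrt{3} \approx 11262.0$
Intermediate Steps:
$\left(-125 + \sqrt{-21 + 48}\right) \left(-94\right) = \left(-125 + \sqrt{27}\right) \left(-94\right) = \left(-125 + 3 \sqrt{3}\right) \left(-94\right) = 11750 - 282 \sqrt{3}$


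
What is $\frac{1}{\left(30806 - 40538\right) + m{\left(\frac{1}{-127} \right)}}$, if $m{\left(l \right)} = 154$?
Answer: $- \frac{1}{9578} \approx -0.00010441$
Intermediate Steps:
$\frac{1}{\left(30806 - 40538\right) + m{\left(\frac{1}{-127} \right)}} = \frac{1}{\left(30806 - 40538\right) + 154} = \frac{1}{-9732 + 154} = \frac{1}{-9578} = - \frac{1}{9578}$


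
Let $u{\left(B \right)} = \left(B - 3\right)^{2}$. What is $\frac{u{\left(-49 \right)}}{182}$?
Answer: $\frac{104}{7} \approx 14.857$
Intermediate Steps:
$u{\left(B \right)} = \left(-3 + B\right)^{2}$
$\frac{u{\left(-49 \right)}}{182} = \frac{\left(-3 - 49\right)^{2}}{182} = \left(-52\right)^{2} \cdot \frac{1}{182} = 2704 \cdot \frac{1}{182} = \frac{104}{7}$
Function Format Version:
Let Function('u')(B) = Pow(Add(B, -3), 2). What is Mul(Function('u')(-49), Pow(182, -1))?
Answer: Rational(104, 7) ≈ 14.857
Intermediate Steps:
Function('u')(B) = Pow(Add(-3, B), 2)
Mul(Function('u')(-49), Pow(182, -1)) = Mul(Pow(Add(-3, -49), 2), Pow(182, -1)) = Mul(Pow(-52, 2), Rational(1, 182)) = Mul(2704, Rational(1, 182)) = Rational(104, 7)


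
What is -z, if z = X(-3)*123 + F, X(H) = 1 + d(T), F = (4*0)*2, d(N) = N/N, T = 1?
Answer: -246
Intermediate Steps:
d(N) = 1
F = 0 (F = 0*2 = 0)
X(H) = 2 (X(H) = 1 + 1 = 2)
z = 246 (z = 2*123 + 0 = 246 + 0 = 246)
-z = -1*246 = -246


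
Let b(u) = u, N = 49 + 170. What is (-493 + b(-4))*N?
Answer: -108843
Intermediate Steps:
N = 219
(-493 + b(-4))*N = (-493 - 4)*219 = -497*219 = -108843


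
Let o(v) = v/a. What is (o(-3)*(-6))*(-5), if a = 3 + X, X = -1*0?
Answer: -30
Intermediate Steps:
X = 0
a = 3 (a = 3 + 0 = 3)
o(v) = v/3
(o(-3)*(-6))*(-5) = (((1/3)*(-3))*(-6))*(-5) = -1*(-6)*(-5) = 6*(-5) = -30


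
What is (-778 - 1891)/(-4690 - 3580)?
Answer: 2669/8270 ≈ 0.32273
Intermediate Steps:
(-778 - 1891)/(-4690 - 3580) = -2669/(-8270) = -2669*(-1/8270) = 2669/8270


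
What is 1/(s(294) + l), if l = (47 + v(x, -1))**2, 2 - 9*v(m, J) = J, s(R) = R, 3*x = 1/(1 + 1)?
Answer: 9/22810 ≈ 0.00039456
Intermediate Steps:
x = 1/6 (x = 1/(3*(1 + 1)) = (1/3)/2 = (1/3)*(1/2) = 1/6 ≈ 0.16667)
v(m, J) = 2/9 - J/9
l = 20164/9 (l = (47 + (2/9 - 1/9*(-1)))**2 = (47 + (2/9 + 1/9))**2 = (47 + 1/3)**2 = (142/3)**2 = 20164/9 ≈ 2240.4)
1/(s(294) + l) = 1/(294 + 20164/9) = 1/(22810/9) = 9/22810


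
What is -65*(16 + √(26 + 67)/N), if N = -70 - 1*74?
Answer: -1040 + 65*√93/144 ≈ -1035.6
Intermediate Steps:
N = -144 (N = -70 - 74 = -144)
-65*(16 + √(26 + 67)/N) = -65*(16 + √(26 + 67)/(-144)) = -65*(16 + √93*(-1/144)) = -65*(16 - √93/144) = -1040 + 65*√93/144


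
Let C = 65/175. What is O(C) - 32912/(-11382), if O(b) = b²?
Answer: 3017197/995925 ≈ 3.0295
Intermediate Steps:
C = 13/35 (C = 65*(1/175) = 13/35 ≈ 0.37143)
O(C) - 32912/(-11382) = (13/35)² - 32912/(-11382) = 169/1225 - 32912*(-1/11382) = 169/1225 + 16456/5691 = 3017197/995925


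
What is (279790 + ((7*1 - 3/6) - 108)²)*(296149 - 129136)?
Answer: 193796707797/4 ≈ 4.8449e+10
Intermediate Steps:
(279790 + ((7*1 - 3/6) - 108)²)*(296149 - 129136) = (279790 + ((7 - 3*⅙) - 108)²)*167013 = (279790 + ((7 - ½) - 108)²)*167013 = (279790 + (13/2 - 108)²)*167013 = (279790 + (-203/2)²)*167013 = (279790 + 41209/4)*167013 = (1160369/4)*167013 = 193796707797/4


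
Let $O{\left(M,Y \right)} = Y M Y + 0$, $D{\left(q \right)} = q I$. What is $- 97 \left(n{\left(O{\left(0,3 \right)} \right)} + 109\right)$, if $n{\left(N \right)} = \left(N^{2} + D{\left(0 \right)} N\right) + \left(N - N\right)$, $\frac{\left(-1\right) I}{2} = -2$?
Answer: $-10573$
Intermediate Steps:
$I = 4$ ($I = \left(-2\right) \left(-2\right) = 4$)
$D{\left(q \right)} = 4 q$ ($D{\left(q \right)} = q 4 = 4 q$)
$O{\left(M,Y \right)} = M Y^{2}$ ($O{\left(M,Y \right)} = M Y Y + 0 = M Y^{2} + 0 = M Y^{2}$)
$n{\left(N \right)} = N^{2}$ ($n{\left(N \right)} = \left(N^{2} + 4 \cdot 0 N\right) + \left(N - N\right) = \left(N^{2} + 0 N\right) + 0 = \left(N^{2} + 0\right) + 0 = N^{2} + 0 = N^{2}$)
$- 97 \left(n{\left(O{\left(0,3 \right)} \right)} + 109\right) = - 97 \left(\left(0 \cdot 3^{2}\right)^{2} + 109\right) = - 97 \left(\left(0 \cdot 9\right)^{2} + 109\right) = - 97 \left(0^{2} + 109\right) = - 97 \left(0 + 109\right) = \left(-97\right) 109 = -10573$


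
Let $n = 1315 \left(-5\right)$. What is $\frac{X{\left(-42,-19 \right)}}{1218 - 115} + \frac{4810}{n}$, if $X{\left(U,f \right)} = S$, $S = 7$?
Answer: $- \frac{1051881}{1450445} \approx -0.72521$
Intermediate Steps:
$X{\left(U,f \right)} = 7$
$n = -6575$
$\frac{X{\left(-42,-19 \right)}}{1218 - 115} + \frac{4810}{n} = \frac{7}{1218 - 115} + \frac{4810}{-6575} = \frac{7}{1103} + 4810 \left(- \frac{1}{6575}\right) = 7 \cdot \frac{1}{1103} - \frac{962}{1315} = \frac{7}{1103} - \frac{962}{1315} = - \frac{1051881}{1450445}$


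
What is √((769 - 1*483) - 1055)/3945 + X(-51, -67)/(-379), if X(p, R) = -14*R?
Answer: -938/379 + I*√769/3945 ≈ -2.4749 + 0.0070294*I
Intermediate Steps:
√((769 - 1*483) - 1055)/3945 + X(-51, -67)/(-379) = √((769 - 1*483) - 1055)/3945 - 14*(-67)/(-379) = √((769 - 483) - 1055)*(1/3945) + 938*(-1/379) = √(286 - 1055)*(1/3945) - 938/379 = √(-769)*(1/3945) - 938/379 = (I*√769)*(1/3945) - 938/379 = I*√769/3945 - 938/379 = -938/379 + I*√769/3945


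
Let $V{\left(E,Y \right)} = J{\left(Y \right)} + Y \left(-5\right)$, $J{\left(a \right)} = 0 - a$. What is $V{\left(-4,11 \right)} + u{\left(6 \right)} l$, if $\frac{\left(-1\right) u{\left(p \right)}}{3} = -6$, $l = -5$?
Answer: $-156$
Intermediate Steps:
$J{\left(a \right)} = - a$
$V{\left(E,Y \right)} = - 6 Y$ ($V{\left(E,Y \right)} = - Y + Y \left(-5\right) = - Y - 5 Y = - 6 Y$)
$u{\left(p \right)} = 18$ ($u{\left(p \right)} = \left(-3\right) \left(-6\right) = 18$)
$V{\left(-4,11 \right)} + u{\left(6 \right)} l = \left(-6\right) 11 + 18 \left(-5\right) = -66 - 90 = -156$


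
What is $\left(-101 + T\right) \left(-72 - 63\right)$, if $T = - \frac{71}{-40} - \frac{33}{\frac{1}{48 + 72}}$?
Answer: $\frac{4383963}{8} \approx 5.48 \cdot 10^{5}$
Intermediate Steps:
$T = - \frac{158329}{40}$ ($T = \left(-71\right) \left(- \frac{1}{40}\right) - \frac{33}{\frac{1}{120}} = \frac{71}{40} - 33 \frac{1}{\frac{1}{120}} = \frac{71}{40} - 3960 = - \frac{158329}{40} \approx -3958.2$)
$\left(-101 + T\right) \left(-72 - 63\right) = \left(-101 - \frac{158329}{40}\right) \left(-72 - 63\right) = - \frac{162369 \left(-72 - 63\right)}{40} = \left(- \frac{162369}{40}\right) \left(-135\right) = \frac{4383963}{8}$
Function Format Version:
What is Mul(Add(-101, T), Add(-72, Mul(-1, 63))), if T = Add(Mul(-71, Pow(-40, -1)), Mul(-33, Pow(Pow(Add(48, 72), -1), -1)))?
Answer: Rational(4383963, 8) ≈ 5.4800e+5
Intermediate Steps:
T = Rational(-158329, 40) (T = Add(Mul(-71, Rational(-1, 40)), Mul(-33, Pow(Pow(120, -1), -1))) = Add(Rational(71, 40), Mul(-33, Pow(Rational(1, 120), -1))) = Add(Rational(71, 40), Mul(-33, 120)) = Add(Rational(71, 40), -3960) = Rational(-158329, 40) ≈ -3958.2)
Mul(Add(-101, T), Add(-72, Mul(-1, 63))) = Mul(Add(-101, Rational(-158329, 40)), Add(-72, Mul(-1, 63))) = Mul(Rational(-162369, 40), Add(-72, -63)) = Mul(Rational(-162369, 40), -135) = Rational(4383963, 8)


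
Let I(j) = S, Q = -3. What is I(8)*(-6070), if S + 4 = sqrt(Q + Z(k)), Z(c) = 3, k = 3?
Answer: 24280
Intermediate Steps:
S = -4 (S = -4 + sqrt(-3 + 3) = -4 + sqrt(0) = -4 + 0 = -4)
I(j) = -4
I(8)*(-6070) = -4*(-6070) = 24280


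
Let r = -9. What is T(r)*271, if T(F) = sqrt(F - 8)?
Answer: 271*I*sqrt(17) ≈ 1117.4*I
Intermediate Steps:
T(F) = sqrt(-8 + F)
T(r)*271 = sqrt(-8 - 9)*271 = sqrt(-17)*271 = (I*sqrt(17))*271 = 271*I*sqrt(17)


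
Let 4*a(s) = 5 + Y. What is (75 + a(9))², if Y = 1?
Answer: 23409/4 ≈ 5852.3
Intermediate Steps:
a(s) = 3/2 (a(s) = (5 + 1)/4 = (¼)*6 = 3/2)
(75 + a(9))² = (75 + 3/2)² = (153/2)² = 23409/4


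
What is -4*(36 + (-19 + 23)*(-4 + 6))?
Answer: -176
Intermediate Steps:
-4*(36 + (-19 + 23)*(-4 + 6)) = -4*(36 + 4*2) = -4*(36 + 8) = -4*44 = -176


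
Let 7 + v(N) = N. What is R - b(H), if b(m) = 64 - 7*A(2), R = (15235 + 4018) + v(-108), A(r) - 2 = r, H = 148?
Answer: 19102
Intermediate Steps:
v(N) = -7 + N
A(r) = 2 + r
R = 19138 (R = (15235 + 4018) + (-7 - 108) = 19253 - 115 = 19138)
b(m) = 36 (b(m) = 64 - 7*(2 + 2) = 64 - 7*4 = 64 - 1*28 = 64 - 28 = 36)
R - b(H) = 19138 - 1*36 = 19138 - 36 = 19102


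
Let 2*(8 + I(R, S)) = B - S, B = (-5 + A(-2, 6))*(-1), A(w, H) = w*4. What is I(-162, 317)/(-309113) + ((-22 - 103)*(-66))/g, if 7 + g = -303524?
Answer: -833872430/31275126001 ≈ -0.026662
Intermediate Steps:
A(w, H) = 4*w
g = -303531 (g = -7 - 303524 = -303531)
B = 13 (B = (-5 + 4*(-2))*(-1) = (-5 - 8)*(-1) = -13*(-1) = 13)
I(R, S) = -3/2 - S/2 (I(R, S) = -8 + (13 - S)/2 = -8 + (13/2 - S/2) = -3/2 - S/2)
I(-162, 317)/(-309113) + ((-22 - 103)*(-66))/g = (-3/2 - 1/2*317)/(-309113) + ((-22 - 103)*(-66))/(-303531) = (-3/2 - 317/2)*(-1/309113) - 125*(-66)*(-1/303531) = -160*(-1/309113) + 8250*(-1/303531) = 160/309113 - 2750/101177 = -833872430/31275126001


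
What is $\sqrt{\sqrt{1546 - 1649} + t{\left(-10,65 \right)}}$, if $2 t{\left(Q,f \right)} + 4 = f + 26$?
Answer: $\frac{\sqrt{174 + 4 i \sqrt{103}}}{2} \approx 6.6396 + 0.76427 i$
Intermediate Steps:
$t{\left(Q,f \right)} = 11 + \frac{f}{2}$ ($t{\left(Q,f \right)} = -2 + \frac{f + 26}{2} = -2 + \frac{26 + f}{2} = -2 + \left(13 + \frac{f}{2}\right) = 11 + \frac{f}{2}$)
$\sqrt{\sqrt{1546 - 1649} + t{\left(-10,65 \right)}} = \sqrt{\sqrt{1546 - 1649} + \left(11 + \frac{1}{2} \cdot 65\right)} = \sqrt{\sqrt{-103} + \left(11 + \frac{65}{2}\right)} = \sqrt{i \sqrt{103} + \frac{87}{2}} = \sqrt{\frac{87}{2} + i \sqrt{103}}$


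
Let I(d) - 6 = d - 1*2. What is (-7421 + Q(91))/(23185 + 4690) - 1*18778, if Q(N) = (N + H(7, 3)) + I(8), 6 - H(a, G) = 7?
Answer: -523444069/27875 ≈ -18778.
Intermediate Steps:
H(a, G) = -1 (H(a, G) = 6 - 1*7 = 6 - 7 = -1)
I(d) = 4 + d (I(d) = 6 + (d - 1*2) = 6 + (d - 2) = 6 + (-2 + d) = 4 + d)
Q(N) = 11 + N (Q(N) = (N - 1) + (4 + 8) = (-1 + N) + 12 = 11 + N)
(-7421 + Q(91))/(23185 + 4690) - 1*18778 = (-7421 + (11 + 91))/(23185 + 4690) - 1*18778 = (-7421 + 102)/27875 - 18778 = -7319*1/27875 - 18778 = -7319/27875 - 18778 = -523444069/27875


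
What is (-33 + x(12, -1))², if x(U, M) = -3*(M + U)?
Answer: 4356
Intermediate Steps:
x(U, M) = -3*M - 3*U
(-33 + x(12, -1))² = (-33 + (-3*(-1) - 3*12))² = (-33 + (3 - 36))² = (-33 - 33)² = (-66)² = 4356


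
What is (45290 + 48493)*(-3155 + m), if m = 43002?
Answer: 3736971201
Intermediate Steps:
(45290 + 48493)*(-3155 + m) = (45290 + 48493)*(-3155 + 43002) = 93783*39847 = 3736971201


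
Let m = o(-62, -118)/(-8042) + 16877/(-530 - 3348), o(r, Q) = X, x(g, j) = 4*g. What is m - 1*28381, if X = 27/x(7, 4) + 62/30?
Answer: -26557513930321/935606280 ≈ -28385.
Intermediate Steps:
X = 1273/420 (X = 27/((4*7)) + 62/30 = 27/28 + 62*(1/30) = 27*(1/28) + 31/15 = 27/28 + 31/15 = 1273/420 ≈ 3.0310)
o(r, Q) = 1273/420
m = -4072097641/935606280 (m = (1273/420)/(-8042) + 16877/(-530 - 3348) = (1273/420)*(-1/8042) + 16877/(-3878) = -1273/3377640 + 16877*(-1/3878) = -1273/3377640 - 2411/554 = -4072097641/935606280 ≈ -4.3524)
m - 1*28381 = -4072097641/935606280 - 1*28381 = -4072097641/935606280 - 28381 = -26557513930321/935606280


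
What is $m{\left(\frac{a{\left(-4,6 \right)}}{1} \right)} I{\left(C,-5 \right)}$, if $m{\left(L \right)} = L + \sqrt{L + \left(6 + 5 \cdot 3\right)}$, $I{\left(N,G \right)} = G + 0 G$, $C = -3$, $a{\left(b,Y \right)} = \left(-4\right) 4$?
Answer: $80 - 5 \sqrt{5} \approx 68.82$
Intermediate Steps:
$a{\left(b,Y \right)} = -16$
$I{\left(N,G \right)} = G$ ($I{\left(N,G \right)} = G + 0 = G$)
$m{\left(L \right)} = L + \sqrt{21 + L}$ ($m{\left(L \right)} = L + \sqrt{L + \left(6 + 15\right)} = L + \sqrt{L + 21} = L + \sqrt{21 + L}$)
$m{\left(\frac{a{\left(-4,6 \right)}}{1} \right)} I{\left(C,-5 \right)} = \left(- \frac{16}{1} + \sqrt{21 - \frac{16}{1}}\right) \left(-5\right) = \left(\left(-16\right) 1 + \sqrt{21 - 16}\right) \left(-5\right) = \left(-16 + \sqrt{21 - 16}\right) \left(-5\right) = \left(-16 + \sqrt{5}\right) \left(-5\right) = 80 - 5 \sqrt{5}$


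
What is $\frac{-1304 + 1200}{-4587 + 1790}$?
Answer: $\frac{104}{2797} \approx 0.037183$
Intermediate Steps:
$\frac{-1304 + 1200}{-4587 + 1790} = - \frac{104}{-2797} = \left(-104\right) \left(- \frac{1}{2797}\right) = \frac{104}{2797}$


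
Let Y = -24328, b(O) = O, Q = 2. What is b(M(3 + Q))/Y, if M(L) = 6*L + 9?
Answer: -39/24328 ≈ -0.0016031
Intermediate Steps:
M(L) = 9 + 6*L
b(M(3 + Q))/Y = (9 + 6*(3 + 2))/(-24328) = (9 + 6*5)*(-1/24328) = (9 + 30)*(-1/24328) = 39*(-1/24328) = -39/24328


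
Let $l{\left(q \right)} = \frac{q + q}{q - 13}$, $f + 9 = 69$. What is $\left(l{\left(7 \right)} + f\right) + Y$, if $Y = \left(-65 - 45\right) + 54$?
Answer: $\frac{5}{3} \approx 1.6667$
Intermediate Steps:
$f = 60$ ($f = -9 + 69 = 60$)
$Y = -56$ ($Y = -110 + 54 = -56$)
$l{\left(q \right)} = \frac{2 q}{-13 + q}$
$\left(l{\left(7 \right)} + f\right) + Y = \left(2 \cdot 7 \frac{1}{-13 + 7} + 60\right) - 56 = \left(2 \cdot 7 \frac{1}{-6} + 60\right) - 56 = \left(2 \cdot 7 \left(- \frac{1}{6}\right) + 60\right) - 56 = \left(- \frac{7}{3} + 60\right) - 56 = \frac{173}{3} - 56 = \frac{5}{3}$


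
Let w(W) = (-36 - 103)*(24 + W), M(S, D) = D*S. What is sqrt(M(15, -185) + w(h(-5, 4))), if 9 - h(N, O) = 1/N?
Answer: I*sqrt(184745)/5 ≈ 85.964*I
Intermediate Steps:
h(N, O) = 9 - 1/N
w(W) = -3336 - 139*W (w(W) = -139*(24 + W) = -3336 - 139*W)
sqrt(M(15, -185) + w(h(-5, 4))) = sqrt(-185*15 + (-3336 - 139*(9 - 1/(-5)))) = sqrt(-2775 + (-3336 - 139*(9 - 1*(-1/5)))) = sqrt(-2775 + (-3336 - 139*(9 + 1/5))) = sqrt(-2775 + (-3336 - 139*46/5)) = sqrt(-2775 + (-3336 - 6394/5)) = sqrt(-2775 - 23074/5) = sqrt(-36949/5) = I*sqrt(184745)/5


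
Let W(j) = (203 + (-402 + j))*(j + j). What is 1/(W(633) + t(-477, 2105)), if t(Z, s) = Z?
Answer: 1/548967 ≈ 1.8216e-6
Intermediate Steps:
W(j) = 2*j*(-199 + j) (W(j) = (-199 + j)*(2*j) = 2*j*(-199 + j))
1/(W(633) + t(-477, 2105)) = 1/(2*633*(-199 + 633) - 477) = 1/(2*633*434 - 477) = 1/(549444 - 477) = 1/548967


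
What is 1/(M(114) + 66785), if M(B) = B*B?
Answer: 1/79781 ≈ 1.2534e-5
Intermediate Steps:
M(B) = B**2
1/(M(114) + 66785) = 1/(114**2 + 66785) = 1/(12996 + 66785) = 1/79781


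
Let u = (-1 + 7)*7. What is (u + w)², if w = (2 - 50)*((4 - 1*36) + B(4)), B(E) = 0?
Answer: 2490084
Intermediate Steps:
u = 42 (u = 6*7 = 42)
w = 1536 (w = (2 - 50)*((4 - 1*36) + 0) = -48*((4 - 36) + 0) = -48*(-32 + 0) = -48*(-32) = 1536)
(u + w)² = (42 + 1536)² = 1578² = 2490084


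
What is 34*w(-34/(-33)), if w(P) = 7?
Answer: 238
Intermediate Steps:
34*w(-34/(-33)) = 34*7 = 238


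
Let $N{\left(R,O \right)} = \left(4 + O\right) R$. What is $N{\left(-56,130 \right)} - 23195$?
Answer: $-30699$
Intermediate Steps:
$N{\left(R,O \right)} = R \left(4 + O\right)$
$N{\left(-56,130 \right)} - 23195 = - 56 \left(4 + 130\right) - 23195 = \left(-56\right) 134 - 23195 = -7504 - 23195 = -30699$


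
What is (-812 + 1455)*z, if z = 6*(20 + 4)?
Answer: 92592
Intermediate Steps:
z = 144 (z = 6*24 = 144)
(-812 + 1455)*z = (-812 + 1455)*144 = 643*144 = 92592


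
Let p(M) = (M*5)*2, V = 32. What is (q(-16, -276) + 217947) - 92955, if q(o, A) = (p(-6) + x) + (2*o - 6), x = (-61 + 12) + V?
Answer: 124877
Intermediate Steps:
p(M) = 10*M (p(M) = (5*M)*2 = 10*M)
x = -17 (x = (-61 + 12) + 32 = -49 + 32 = -17)
q(o, A) = -83 + 2*o (q(o, A) = (10*(-6) - 17) + (2*o - 6) = (-60 - 17) + (-6 + 2*o) = -77 + (-6 + 2*o) = -83 + 2*o)
(q(-16, -276) + 217947) - 92955 = ((-83 + 2*(-16)) + 217947) - 92955 = ((-83 - 32) + 217947) - 92955 = (-115 + 217947) - 92955 = 217832 - 92955 = 124877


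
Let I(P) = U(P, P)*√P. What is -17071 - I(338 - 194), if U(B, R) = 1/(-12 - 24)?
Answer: -51212/3 ≈ -17071.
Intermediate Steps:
U(B, R) = -1/36 (U(B, R) = 1/(-36) = -1/36)
I(P) = -√P/36
-17071 - I(338 - 194) = -17071 - (-1)*√(338 - 194)/36 = -17071 - (-1)*√144/36 = -17071 - (-1)*12/36 = -17071 - 1*(-⅓) = -17071 + ⅓ = -51212/3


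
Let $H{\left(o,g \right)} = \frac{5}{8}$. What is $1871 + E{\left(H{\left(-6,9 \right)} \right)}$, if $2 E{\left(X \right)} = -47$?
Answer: $\frac{3695}{2} \approx 1847.5$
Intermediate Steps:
$H{\left(o,g \right)} = \frac{5}{8}$ ($H{\left(o,g \right)} = 5 \cdot \frac{1}{8} = \frac{5}{8}$)
$E{\left(X \right)} = - \frac{47}{2}$ ($E{\left(X \right)} = \frac{1}{2} \left(-47\right) = - \frac{47}{2}$)
$1871 + E{\left(H{\left(-6,9 \right)} \right)} = 1871 - \frac{47}{2} = \frac{3695}{2}$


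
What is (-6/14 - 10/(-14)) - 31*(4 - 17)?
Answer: 2823/7 ≈ 403.29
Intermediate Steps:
(-6/14 - 10/(-14)) - 31*(4 - 17) = (-6*1/14 - 10*(-1/14)) - 31*(-13) = (-3/7 + 5/7) + 403 = 2/7 + 403 = 2823/7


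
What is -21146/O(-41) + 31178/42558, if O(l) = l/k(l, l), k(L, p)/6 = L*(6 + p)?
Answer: 94492819729/21279 ≈ 4.4407e+6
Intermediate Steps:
k(L, p) = 6*L*(6 + p) (k(L, p) = 6*(L*(6 + p)) = 6*L*(6 + p))
O(l) = 1/(6*(6 + l)) (O(l) = l/((6*l*(6 + l))) = l*(1/(6*l*(6 + l))) = 1/(6*(6 + l)))
-21146/O(-41) + 31178/42558 = -21146/(1/(6*(6 - 41))) + 31178/42558 = -21146/((1/6)/(-35)) + 31178*(1/42558) = -21146/((1/6)*(-1/35)) + 15589/21279 = -21146/(-1/210) + 15589/21279 = -21146*(-210) + 15589/21279 = 4440660 + 15589/21279 = 94492819729/21279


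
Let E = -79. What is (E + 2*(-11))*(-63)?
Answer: 6363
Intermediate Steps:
(E + 2*(-11))*(-63) = (-79 + 2*(-11))*(-63) = (-79 - 22)*(-63) = -101*(-63) = 6363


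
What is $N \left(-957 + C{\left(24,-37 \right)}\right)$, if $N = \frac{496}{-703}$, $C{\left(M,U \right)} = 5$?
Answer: $\frac{472192}{703} \approx 671.68$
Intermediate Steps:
$N = - \frac{496}{703}$ ($N = 496 \left(- \frac{1}{703}\right) = - \frac{496}{703} \approx -0.70555$)
$N \left(-957 + C{\left(24,-37 \right)}\right) = - \frac{496 \left(-957 + 5\right)}{703} = \left(- \frac{496}{703}\right) \left(-952\right) = \frac{472192}{703}$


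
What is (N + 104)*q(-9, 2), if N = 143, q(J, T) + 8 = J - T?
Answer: -4693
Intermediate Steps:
q(J, T) = -8 + J - T (q(J, T) = -8 + (J - T) = -8 + J - T)
(N + 104)*q(-9, 2) = (143 + 104)*(-8 - 9 - 1*2) = 247*(-8 - 9 - 2) = 247*(-19) = -4693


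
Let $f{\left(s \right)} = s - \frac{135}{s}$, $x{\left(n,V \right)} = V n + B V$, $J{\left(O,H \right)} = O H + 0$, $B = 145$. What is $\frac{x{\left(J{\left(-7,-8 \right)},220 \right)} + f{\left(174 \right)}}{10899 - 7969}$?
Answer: $\frac{2574807}{169940} \approx 15.151$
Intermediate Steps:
$J{\left(O,H \right)} = H O$ ($J{\left(O,H \right)} = H O + 0 = H O$)
$x{\left(n,V \right)} = 145 V + V n$ ($x{\left(n,V \right)} = V n + 145 V = 145 V + V n$)
$\frac{x{\left(J{\left(-7,-8 \right)},220 \right)} + f{\left(174 \right)}}{10899 - 7969} = \frac{220 \left(145 - -56\right) + \left(174 - \frac{135}{174}\right)}{10899 - 7969} = \frac{220 \left(145 + 56\right) + \left(174 - \frac{45}{58}\right)}{2930} = \left(220 \cdot 201 + \left(174 - \frac{45}{58}\right)\right) \frac{1}{2930} = \left(44220 + \frac{10047}{58}\right) \frac{1}{2930} = \frac{2574807}{58} \cdot \frac{1}{2930} = \frac{2574807}{169940}$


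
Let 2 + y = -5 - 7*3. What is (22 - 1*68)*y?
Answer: 1288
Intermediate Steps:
y = -28 (y = -2 + (-5 - 7*3) = -2 + (-5 - 21) = -2 - 26 = -28)
(22 - 1*68)*y = (22 - 1*68)*(-28) = (22 - 68)*(-28) = -46*(-28) = 1288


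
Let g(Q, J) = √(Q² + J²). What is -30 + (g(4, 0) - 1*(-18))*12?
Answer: 234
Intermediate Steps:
g(Q, J) = √(J² + Q²)
-30 + (g(4, 0) - 1*(-18))*12 = -30 + (√(0² + 4²) - 1*(-18))*12 = -30 + (√(0 + 16) + 18)*12 = -30 + (√16 + 18)*12 = -30 + (4 + 18)*12 = -30 + 22*12 = -30 + 264 = 234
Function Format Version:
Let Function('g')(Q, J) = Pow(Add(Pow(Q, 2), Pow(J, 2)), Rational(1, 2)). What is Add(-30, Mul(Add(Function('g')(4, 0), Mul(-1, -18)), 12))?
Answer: 234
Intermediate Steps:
Function('g')(Q, J) = Pow(Add(Pow(J, 2), Pow(Q, 2)), Rational(1, 2))
Add(-30, Mul(Add(Function('g')(4, 0), Mul(-1, -18)), 12)) = Add(-30, Mul(Add(Pow(Add(Pow(0, 2), Pow(4, 2)), Rational(1, 2)), Mul(-1, -18)), 12)) = Add(-30, Mul(Add(Pow(Add(0, 16), Rational(1, 2)), 18), 12)) = Add(-30, Mul(Add(Pow(16, Rational(1, 2)), 18), 12)) = Add(-30, Mul(Add(4, 18), 12)) = Add(-30, Mul(22, 12)) = Add(-30, 264) = 234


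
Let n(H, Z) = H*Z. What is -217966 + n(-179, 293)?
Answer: -270413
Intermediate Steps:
-217966 + n(-179, 293) = -217966 - 179*293 = -217966 - 52447 = -270413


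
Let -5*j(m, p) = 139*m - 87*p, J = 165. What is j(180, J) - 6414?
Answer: -8547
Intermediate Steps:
j(m, p) = -139*m/5 + 87*p/5 (j(m, p) = -(139*m - 87*p)/5 = -(-87*p + 139*m)/5 = -139*m/5 + 87*p/5)
j(180, J) - 6414 = (-139/5*180 + (87/5)*165) - 6414 = (-5004 + 2871) - 6414 = -2133 - 6414 = -8547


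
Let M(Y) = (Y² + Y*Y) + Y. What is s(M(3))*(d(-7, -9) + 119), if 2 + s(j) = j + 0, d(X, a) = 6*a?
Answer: 1235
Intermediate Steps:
M(Y) = Y + 2*Y² (M(Y) = (Y² + Y²) + Y = 2*Y² + Y = Y + 2*Y²)
s(j) = -2 + j (s(j) = -2 + (j + 0) = -2 + j)
s(M(3))*(d(-7, -9) + 119) = (-2 + 3*(1 + 2*3))*(6*(-9) + 119) = (-2 + 3*(1 + 6))*(-54 + 119) = (-2 + 3*7)*65 = (-2 + 21)*65 = 19*65 = 1235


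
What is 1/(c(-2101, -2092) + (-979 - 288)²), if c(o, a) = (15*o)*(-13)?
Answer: 1/2014984 ≈ 4.9628e-7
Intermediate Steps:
c(o, a) = -195*o
1/(c(-2101, -2092) + (-979 - 288)²) = 1/(-195*(-2101) + (-979 - 288)²) = 1/(409695 + (-1267)²) = 1/(409695 + 1605289) = 1/2014984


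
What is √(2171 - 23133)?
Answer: I*√20962 ≈ 144.78*I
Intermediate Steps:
√(2171 - 23133) = √(-20962) = I*√20962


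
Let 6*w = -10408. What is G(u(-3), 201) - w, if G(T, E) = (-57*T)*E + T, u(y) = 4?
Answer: -132268/3 ≈ -44089.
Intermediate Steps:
w = -5204/3 (w = (⅙)*(-10408) = -5204/3 ≈ -1734.7)
G(T, E) = T - 57*E*T (G(T, E) = -57*E*T + T = T - 57*E*T)
G(u(-3), 201) - w = 4*(1 - 57*201) - 1*(-5204/3) = 4*(1 - 11457) + 5204/3 = 4*(-11456) + 5204/3 = -45824 + 5204/3 = -132268/3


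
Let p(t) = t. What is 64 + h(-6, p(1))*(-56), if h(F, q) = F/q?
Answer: 400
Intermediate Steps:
64 + h(-6, p(1))*(-56) = 64 - 6/1*(-56) = 64 - 6*1*(-56) = 64 - 6*(-56) = 64 + 336 = 400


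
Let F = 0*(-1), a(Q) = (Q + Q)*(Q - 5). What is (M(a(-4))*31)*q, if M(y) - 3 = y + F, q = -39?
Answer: -90675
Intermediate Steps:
a(Q) = 2*Q*(-5 + Q) (a(Q) = (2*Q)*(-5 + Q) = 2*Q*(-5 + Q))
F = 0
M(y) = 3 + y (M(y) = 3 + (y + 0) = 3 + y)
(M(a(-4))*31)*q = ((3 + 2*(-4)*(-5 - 4))*31)*(-39) = ((3 + 2*(-4)*(-9))*31)*(-39) = ((3 + 72)*31)*(-39) = (75*31)*(-39) = 2325*(-39) = -90675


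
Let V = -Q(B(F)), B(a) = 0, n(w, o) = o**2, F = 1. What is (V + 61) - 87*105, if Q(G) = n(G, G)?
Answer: -9074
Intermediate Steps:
Q(G) = G**2
V = 0 (V = -1*0**2 = -1*0 = 0)
(V + 61) - 87*105 = (0 + 61) - 87*105 = 61 - 9135 = -9074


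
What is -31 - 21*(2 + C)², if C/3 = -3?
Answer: -1060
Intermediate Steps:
C = -9 (C = 3*(-3) = -9)
-31 - 21*(2 + C)² = -31 - 21*(2 - 9)² = -31 - 21*(-7)² = -31 - 21*49 = -31 - 1029 = -1060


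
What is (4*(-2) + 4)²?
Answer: 16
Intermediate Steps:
(4*(-2) + 4)² = (-8 + 4)² = (-4)² = 16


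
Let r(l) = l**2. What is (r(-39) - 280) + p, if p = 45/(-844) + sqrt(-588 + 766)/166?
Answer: 1047359/844 + sqrt(178)/166 ≈ 1241.0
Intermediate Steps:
p = -45/844 + sqrt(178)/166 (p = 45*(-1/844) + sqrt(178)*(1/166) = -45/844 + sqrt(178)/166 ≈ 0.027054)
(r(-39) - 280) + p = ((-39)**2 - 280) + (-45/844 + sqrt(178)/166) = (1521 - 280) + (-45/844 + sqrt(178)/166) = 1241 + (-45/844 + sqrt(178)/166) = 1047359/844 + sqrt(178)/166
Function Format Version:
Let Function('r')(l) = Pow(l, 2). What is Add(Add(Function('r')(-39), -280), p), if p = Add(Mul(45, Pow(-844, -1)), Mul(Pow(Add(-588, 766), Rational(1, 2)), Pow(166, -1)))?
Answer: Add(Rational(1047359, 844), Mul(Rational(1, 166), Pow(178, Rational(1, 2)))) ≈ 1241.0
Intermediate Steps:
p = Add(Rational(-45, 844), Mul(Rational(1, 166), Pow(178, Rational(1, 2)))) (p = Add(Mul(45, Rational(-1, 844)), Mul(Pow(178, Rational(1, 2)), Rational(1, 166))) = Add(Rational(-45, 844), Mul(Rational(1, 166), Pow(178, Rational(1, 2)))) ≈ 0.027054)
Add(Add(Function('r')(-39), -280), p) = Add(Add(Pow(-39, 2), -280), Add(Rational(-45, 844), Mul(Rational(1, 166), Pow(178, Rational(1, 2))))) = Add(Add(1521, -280), Add(Rational(-45, 844), Mul(Rational(1, 166), Pow(178, Rational(1, 2))))) = Add(1241, Add(Rational(-45, 844), Mul(Rational(1, 166), Pow(178, Rational(1, 2))))) = Add(Rational(1047359, 844), Mul(Rational(1, 166), Pow(178, Rational(1, 2))))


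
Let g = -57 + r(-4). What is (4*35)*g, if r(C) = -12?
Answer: -9660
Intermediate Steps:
g = -69 (g = -57 - 12 = -69)
(4*35)*g = (4*35)*(-69) = 140*(-69) = -9660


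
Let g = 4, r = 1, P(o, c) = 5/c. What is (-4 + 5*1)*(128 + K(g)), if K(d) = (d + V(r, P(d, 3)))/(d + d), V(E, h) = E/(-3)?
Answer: 3083/24 ≈ 128.46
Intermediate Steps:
V(E, h) = -E/3 (V(E, h) = E*(-⅓) = -E/3)
K(d) = (-⅓ + d)/(2*d) (K(d) = (d - ⅓*1)/(d + d) = (d - ⅓)/((2*d)) = (-⅓ + d)*(1/(2*d)) = (-⅓ + d)/(2*d))
(-4 + 5*1)*(128 + K(g)) = (-4 + 5*1)*(128 + (⅙)*(-1 + 3*4)/4) = (-4 + 5)*(128 + (⅙)*(¼)*(-1 + 12)) = 1*(128 + (⅙)*(¼)*11) = 1*(128 + 11/24) = 1*(3083/24) = 3083/24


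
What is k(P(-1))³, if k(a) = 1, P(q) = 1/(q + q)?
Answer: 1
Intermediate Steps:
P(q) = 1/(2*q)
k(P(-1))³ = 1³ = 1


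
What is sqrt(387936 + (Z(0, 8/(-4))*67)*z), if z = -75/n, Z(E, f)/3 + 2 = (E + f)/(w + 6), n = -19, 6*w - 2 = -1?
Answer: 3*sqrt(21201117586)/703 ≈ 621.36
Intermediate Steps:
w = 1/6 (w = 1/3 + (1/6)*(-1) = 1/3 - 1/6 = 1/6 ≈ 0.16667)
Z(E, f) = -6 + 18*E/37 + 18*f/37 (Z(E, f) = -6 + 3*((E + f)/(1/6 + 6)) = -6 + 3*((E + f)/(37/6)) = -6 + 3*((E + f)*(6/37)) = -6 + 3*(6*E/37 + 6*f/37) = -6 + (18*E/37 + 18*f/37) = -6 + 18*E/37 + 18*f/37)
z = 75/19 (z = -75/(-19) = -75*(-1/19) = 75/19 ≈ 3.9474)
sqrt(387936 + (Z(0, 8/(-4))*67)*z) = sqrt(387936 + ((-6 + (18/37)*0 + 18*(8/(-4))/37)*67)*(75/19)) = sqrt(387936 + ((-6 + 0 + 18*(8*(-1/4))/37)*67)*(75/19)) = sqrt(387936 + ((-6 + 0 + (18/37)*(-2))*67)*(75/19)) = sqrt(387936 + ((-6 + 0 - 36/37)*67)*(75/19)) = sqrt(387936 - 258/37*67*(75/19)) = sqrt(387936 - 17286/37*75/19) = sqrt(387936 - 1296450/703) = sqrt(271422558/703) = 3*sqrt(21201117586)/703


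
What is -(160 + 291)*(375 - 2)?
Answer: -168223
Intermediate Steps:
-(160 + 291)*(375 - 2) = -451*373 = -1*168223 = -168223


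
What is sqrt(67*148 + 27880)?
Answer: 2*sqrt(9449) ≈ 194.41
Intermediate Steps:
sqrt(67*148 + 27880) = sqrt(9916 + 27880) = sqrt(37796) = 2*sqrt(9449)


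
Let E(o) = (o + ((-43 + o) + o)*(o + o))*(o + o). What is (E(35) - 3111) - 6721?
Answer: 124918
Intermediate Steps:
E(o) = 2*o*(o + 2*o*(-43 + 2*o)) (E(o) = (o + (-43 + 2*o)*(2*o))*(2*o) = (o + 2*o*(-43 + 2*o))*(2*o) = 2*o*(o + 2*o*(-43 + 2*o)))
(E(35) - 3111) - 6721 = (35²*(-170 + 8*35) - 3111) - 6721 = (1225*(-170 + 280) - 3111) - 6721 = (1225*110 - 3111) - 6721 = (134750 - 3111) - 6721 = 131639 - 6721 = 124918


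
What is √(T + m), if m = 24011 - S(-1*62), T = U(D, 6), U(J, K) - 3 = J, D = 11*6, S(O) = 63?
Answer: √24017 ≈ 154.97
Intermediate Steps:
D = 66
U(J, K) = 3 + J
T = 69 (T = 3 + 66 = 69)
m = 23948 (m = 24011 - 1*63 = 24011 - 63 = 23948)
√(T + m) = √(69 + 23948) = √24017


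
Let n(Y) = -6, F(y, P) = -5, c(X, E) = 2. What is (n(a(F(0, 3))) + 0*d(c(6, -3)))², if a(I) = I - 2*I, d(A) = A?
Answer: 36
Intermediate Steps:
a(I) = -I (a(I) = I - 2*I = -I)
(n(a(F(0, 3))) + 0*d(c(6, -3)))² = (-6 + 0*2)² = (-6 + 0)² = (-6)² = 36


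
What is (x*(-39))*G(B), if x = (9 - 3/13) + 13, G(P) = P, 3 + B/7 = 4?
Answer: -5943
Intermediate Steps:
B = 7 (B = -21 + 7*4 = -21 + 28 = 7)
x = 283/13 (x = (9 - 3*1/13) + 13 = (9 - 3/13) + 13 = 114/13 + 13 = 283/13 ≈ 21.769)
(x*(-39))*G(B) = ((283/13)*(-39))*7 = -849*7 = -5943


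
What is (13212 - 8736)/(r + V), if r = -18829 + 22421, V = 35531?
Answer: 1492/13041 ≈ 0.11441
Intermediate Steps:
r = 3592
(13212 - 8736)/(r + V) = (13212 - 8736)/(3592 + 35531) = 4476/39123 = 4476*(1/39123) = 1492/13041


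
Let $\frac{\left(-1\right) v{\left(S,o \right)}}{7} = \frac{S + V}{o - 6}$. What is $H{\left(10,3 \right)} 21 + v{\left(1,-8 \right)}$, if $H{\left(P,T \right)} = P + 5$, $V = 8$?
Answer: $\frac{639}{2} \approx 319.5$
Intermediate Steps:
$H{\left(P,T \right)} = 5 + P$
$v{\left(S,o \right)} = - \frac{7 \left(8 + S\right)}{-6 + o}$ ($v{\left(S,o \right)} = - 7 \frac{S + 8}{o - 6} = - 7 \frac{8 + S}{-6 + o} = - \frac{7 \left(8 + S\right)}{-6 + o}$)
$H{\left(10,3 \right)} 21 + v{\left(1,-8 \right)} = \left(5 + 10\right) 21 + \frac{7 \left(-8 - 1\right)}{-6 - 8} = 15 \cdot 21 + \frac{7 \left(-8 - 1\right)}{-14} = 315 + 7 \left(- \frac{1}{14}\right) \left(-9\right) = 315 + \frac{9}{2} = \frac{639}{2}$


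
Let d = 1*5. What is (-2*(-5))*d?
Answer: 50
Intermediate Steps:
d = 5
(-2*(-5))*d = -2*(-5)*5 = 10*5 = 50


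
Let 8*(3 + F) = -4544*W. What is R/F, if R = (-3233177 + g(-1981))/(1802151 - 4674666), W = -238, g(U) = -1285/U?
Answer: 6404922352/769241020875915 ≈ 8.3263e-6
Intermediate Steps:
R = 6404922352/5690452215 (R = (-3233177 - 1285/(-1981))/(1802151 - 4674666) = (-3233177 - 1285*(-1/1981))/(-2872515) = (-3233177 + 1285/1981)*(-1/2872515) = -6404922352/1981*(-1/2872515) = 6404922352/5690452215 ≈ 1.1256)
F = 135181 (F = -3 + (-4544*(-238))/8 = -3 + (⅛)*1081472 = -3 + 135184 = 135181)
R/F = (6404922352/5690452215)/135181 = (6404922352/5690452215)*(1/135181) = 6404922352/769241020875915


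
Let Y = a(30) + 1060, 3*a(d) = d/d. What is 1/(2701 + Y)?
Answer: 3/11284 ≈ 0.00026586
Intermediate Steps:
a(d) = ⅓ (a(d) = (d/d)/3 = (⅓)*1 = ⅓)
Y = 3181/3 (Y = ⅓ + 1060 = 3181/3 ≈ 1060.3)
1/(2701 + Y) = 1/(2701 + 3181/3) = 1/(11284/3) = 3/11284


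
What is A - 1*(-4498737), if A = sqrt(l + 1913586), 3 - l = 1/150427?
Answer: 4498737 + sqrt(43301232153518354)/150427 ≈ 4.5001e+6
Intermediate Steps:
l = 451280/150427 (l = 3 - 1/150427 = 451280/150427 ≈ 3.0000)
A = sqrt(43301232153518354)/150427 (A = sqrt(451280/150427 + 1913586) = sqrt(287855452502/150427) = sqrt(43301232153518354)/150427 ≈ 1383.3)
A - 1*(-4498737) = sqrt(43301232153518354)/150427 - 1*(-4498737) = sqrt(43301232153518354)/150427 + 4498737 = 4498737 + sqrt(43301232153518354)/150427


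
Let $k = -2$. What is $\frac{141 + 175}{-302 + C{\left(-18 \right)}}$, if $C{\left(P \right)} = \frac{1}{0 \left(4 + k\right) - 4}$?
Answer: $- \frac{1264}{1209} \approx -1.0455$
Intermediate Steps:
$C{\left(P \right)} = - \frac{1}{4}$ ($C{\left(P \right)} = \frac{1}{0 \left(4 - 2\right) - 4} = \frac{1}{0 \cdot 2 - 4} = \frac{1}{0 - 4} = \frac{1}{-4} = - \frac{1}{4}$)
$\frac{141 + 175}{-302 + C{\left(-18 \right)}} = \frac{141 + 175}{-302 - \frac{1}{4}} = \frac{316}{- \frac{1209}{4}} = 316 \left(- \frac{4}{1209}\right) = - \frac{1264}{1209}$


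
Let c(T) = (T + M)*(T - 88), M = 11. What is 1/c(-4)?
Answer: -1/644 ≈ -0.0015528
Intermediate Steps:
c(T) = (-88 + T)*(11 + T) (c(T) = (T + 11)*(T - 88) = (11 + T)*(-88 + T) = (-88 + T)*(11 + T))
1/c(-4) = 1/(-968 + (-4)² - 77*(-4)) = 1/(-968 + 16 + 308) = 1/(-644) = -1/644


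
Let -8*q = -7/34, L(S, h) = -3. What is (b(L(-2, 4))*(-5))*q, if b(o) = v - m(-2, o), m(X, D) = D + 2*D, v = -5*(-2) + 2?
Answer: -735/272 ≈ -2.7022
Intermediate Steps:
v = 12 (v = 10 + 2 = 12)
m(X, D) = 3*D
b(o) = 12 - 3*o
q = 7/272 (q = -(-7)/(8*34) = -⅛*(-7/34) = 7/272 ≈ 0.025735)
(b(L(-2, 4))*(-5))*q = ((12 - 3*(-3))*(-5))*(7/272) = ((12 + 9)*(-5))*(7/272) = (21*(-5))*(7/272) = -105*7/272 = -735/272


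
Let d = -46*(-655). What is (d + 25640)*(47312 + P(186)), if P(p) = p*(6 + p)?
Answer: 4630248480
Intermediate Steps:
d = 30130
(d + 25640)*(47312 + P(186)) = (30130 + 25640)*(47312 + 186*(6 + 186)) = 55770*(47312 + 186*192) = 55770*(47312 + 35712) = 55770*83024 = 4630248480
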